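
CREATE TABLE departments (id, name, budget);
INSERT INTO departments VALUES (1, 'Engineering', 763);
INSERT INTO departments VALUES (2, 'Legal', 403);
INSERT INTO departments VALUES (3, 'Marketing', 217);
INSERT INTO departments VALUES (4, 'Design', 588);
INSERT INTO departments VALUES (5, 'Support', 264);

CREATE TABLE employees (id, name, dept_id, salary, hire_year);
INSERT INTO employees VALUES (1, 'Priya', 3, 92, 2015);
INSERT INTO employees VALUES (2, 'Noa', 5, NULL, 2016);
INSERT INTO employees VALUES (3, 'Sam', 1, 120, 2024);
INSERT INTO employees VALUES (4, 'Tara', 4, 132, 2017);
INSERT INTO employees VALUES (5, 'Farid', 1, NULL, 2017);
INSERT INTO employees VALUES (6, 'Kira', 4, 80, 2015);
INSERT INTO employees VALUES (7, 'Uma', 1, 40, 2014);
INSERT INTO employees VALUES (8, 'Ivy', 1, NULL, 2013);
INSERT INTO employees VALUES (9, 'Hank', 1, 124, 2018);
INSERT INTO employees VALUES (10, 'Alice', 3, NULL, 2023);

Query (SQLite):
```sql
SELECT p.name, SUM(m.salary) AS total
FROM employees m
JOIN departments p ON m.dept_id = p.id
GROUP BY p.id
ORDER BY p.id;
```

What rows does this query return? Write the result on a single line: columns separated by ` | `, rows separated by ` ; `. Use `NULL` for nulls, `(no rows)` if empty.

Join each employees row to its departments via dept_id.
Group joined rows by departments.id; compute SUM(m.salary) per group.
  1: ids {3, 5, 7, 8, 9} → SUM(m.salary)=284
  3: ids {1, 10} → SUM(m.salary)=92
  4: ids {4, 6} → SUM(m.salary)=212
  5: ids {2} → SUM(m.salary)=NULL

Engineering | 284 ; Marketing | 92 ; Design | 212 ; Support | NULL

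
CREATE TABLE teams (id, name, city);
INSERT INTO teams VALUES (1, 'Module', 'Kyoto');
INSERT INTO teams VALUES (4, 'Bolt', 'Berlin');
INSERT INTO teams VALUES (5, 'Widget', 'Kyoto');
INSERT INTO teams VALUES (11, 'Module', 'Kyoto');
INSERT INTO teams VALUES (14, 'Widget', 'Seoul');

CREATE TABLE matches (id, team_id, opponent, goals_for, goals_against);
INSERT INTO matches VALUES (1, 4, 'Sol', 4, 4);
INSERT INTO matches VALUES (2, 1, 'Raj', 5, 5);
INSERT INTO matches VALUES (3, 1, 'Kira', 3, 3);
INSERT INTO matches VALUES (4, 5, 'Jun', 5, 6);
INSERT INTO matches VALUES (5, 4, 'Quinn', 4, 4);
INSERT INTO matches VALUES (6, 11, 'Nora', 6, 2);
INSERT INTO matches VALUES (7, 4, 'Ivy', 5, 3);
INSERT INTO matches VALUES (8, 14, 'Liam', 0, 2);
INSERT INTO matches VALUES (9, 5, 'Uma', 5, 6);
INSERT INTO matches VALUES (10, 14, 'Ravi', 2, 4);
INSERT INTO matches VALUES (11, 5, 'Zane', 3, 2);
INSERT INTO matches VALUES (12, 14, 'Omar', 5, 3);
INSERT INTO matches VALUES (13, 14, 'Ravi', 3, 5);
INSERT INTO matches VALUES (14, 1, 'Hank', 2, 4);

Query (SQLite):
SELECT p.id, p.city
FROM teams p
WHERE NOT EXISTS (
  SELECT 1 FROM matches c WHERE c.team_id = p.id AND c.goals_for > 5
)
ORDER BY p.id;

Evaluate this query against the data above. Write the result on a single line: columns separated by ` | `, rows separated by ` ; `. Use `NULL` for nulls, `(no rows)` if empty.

For each teams row, check whether any matches with matching team_id has goals_for > 5.
Keep rows where that is false.

1 | Kyoto ; 4 | Berlin ; 5 | Kyoto ; 14 | Seoul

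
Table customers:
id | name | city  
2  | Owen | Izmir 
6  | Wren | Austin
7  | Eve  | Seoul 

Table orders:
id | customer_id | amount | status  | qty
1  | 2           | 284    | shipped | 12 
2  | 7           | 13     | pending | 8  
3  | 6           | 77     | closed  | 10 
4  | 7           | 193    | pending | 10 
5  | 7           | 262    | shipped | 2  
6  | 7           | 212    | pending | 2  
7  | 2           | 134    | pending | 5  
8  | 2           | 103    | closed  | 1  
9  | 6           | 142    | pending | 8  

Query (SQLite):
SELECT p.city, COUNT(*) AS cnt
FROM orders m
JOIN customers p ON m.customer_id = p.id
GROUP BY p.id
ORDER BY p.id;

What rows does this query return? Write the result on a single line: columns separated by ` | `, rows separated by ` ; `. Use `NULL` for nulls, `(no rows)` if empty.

Join each orders row to its customers via customer_id.
Group joined rows by customers.id; compute COUNT(*) per group.
  2: ids {1, 7, 8} → COUNT(*)=3
  6: ids {3, 9} → COUNT(*)=2
  7: ids {2, 4, 5, 6} → COUNT(*)=4

Izmir | 3 ; Austin | 2 ; Seoul | 4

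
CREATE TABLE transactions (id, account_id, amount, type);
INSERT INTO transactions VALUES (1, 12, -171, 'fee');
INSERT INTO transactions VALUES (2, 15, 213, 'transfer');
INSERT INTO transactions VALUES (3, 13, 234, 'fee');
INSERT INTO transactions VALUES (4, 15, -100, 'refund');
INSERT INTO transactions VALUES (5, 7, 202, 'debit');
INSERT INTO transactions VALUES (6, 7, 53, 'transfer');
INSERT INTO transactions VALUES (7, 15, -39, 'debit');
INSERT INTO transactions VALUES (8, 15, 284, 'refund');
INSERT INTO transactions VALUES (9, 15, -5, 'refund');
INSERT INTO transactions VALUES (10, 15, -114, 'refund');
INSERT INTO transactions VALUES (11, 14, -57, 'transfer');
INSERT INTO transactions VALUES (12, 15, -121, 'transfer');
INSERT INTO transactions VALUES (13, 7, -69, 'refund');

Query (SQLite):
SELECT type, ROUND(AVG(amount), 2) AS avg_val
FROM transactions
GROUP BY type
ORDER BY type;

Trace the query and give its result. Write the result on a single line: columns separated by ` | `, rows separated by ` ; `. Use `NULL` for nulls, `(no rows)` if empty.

debit | 81.5 ; fee | 31.5 ; refund | -0.8 ; transfer | 22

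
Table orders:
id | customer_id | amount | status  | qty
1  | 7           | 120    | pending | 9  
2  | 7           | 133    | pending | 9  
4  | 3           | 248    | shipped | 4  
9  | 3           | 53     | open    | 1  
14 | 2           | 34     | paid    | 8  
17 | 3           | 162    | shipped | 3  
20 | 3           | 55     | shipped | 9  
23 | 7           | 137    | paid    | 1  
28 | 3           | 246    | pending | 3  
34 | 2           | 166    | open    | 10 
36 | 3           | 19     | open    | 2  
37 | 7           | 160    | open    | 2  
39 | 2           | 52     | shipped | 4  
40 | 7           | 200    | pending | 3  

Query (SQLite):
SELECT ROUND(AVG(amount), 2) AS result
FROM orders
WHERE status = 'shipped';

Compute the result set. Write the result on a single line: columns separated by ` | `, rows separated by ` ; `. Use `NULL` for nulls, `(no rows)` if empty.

Rows where status='shipped' → amount values: [248, 162, 55, 52].
AVG = 517 / 4 (rounded to 2 dp).

129.25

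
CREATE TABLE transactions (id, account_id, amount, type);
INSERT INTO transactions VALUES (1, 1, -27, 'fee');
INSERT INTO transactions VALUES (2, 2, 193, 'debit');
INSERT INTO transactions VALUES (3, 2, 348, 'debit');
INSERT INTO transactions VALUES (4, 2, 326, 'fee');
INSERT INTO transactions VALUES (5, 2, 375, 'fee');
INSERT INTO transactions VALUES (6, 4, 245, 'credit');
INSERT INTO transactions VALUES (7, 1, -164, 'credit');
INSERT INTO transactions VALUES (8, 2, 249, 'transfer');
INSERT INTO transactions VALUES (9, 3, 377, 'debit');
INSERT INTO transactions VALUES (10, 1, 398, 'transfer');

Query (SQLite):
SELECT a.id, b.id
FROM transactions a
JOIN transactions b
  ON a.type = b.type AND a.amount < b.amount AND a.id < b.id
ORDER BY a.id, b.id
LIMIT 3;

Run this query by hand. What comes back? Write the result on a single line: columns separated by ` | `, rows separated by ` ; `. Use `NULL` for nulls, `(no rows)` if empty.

Pairs (a,b) with same type, a.amount < b.amount, a.id < b.id.
type groups: credit:{6,7} debit:{2,3,9} fee:{1,4,5} transfer:{8,10}
Ordered by (a.id, b.id); first 3.

1 | 4 ; 1 | 5 ; 2 | 3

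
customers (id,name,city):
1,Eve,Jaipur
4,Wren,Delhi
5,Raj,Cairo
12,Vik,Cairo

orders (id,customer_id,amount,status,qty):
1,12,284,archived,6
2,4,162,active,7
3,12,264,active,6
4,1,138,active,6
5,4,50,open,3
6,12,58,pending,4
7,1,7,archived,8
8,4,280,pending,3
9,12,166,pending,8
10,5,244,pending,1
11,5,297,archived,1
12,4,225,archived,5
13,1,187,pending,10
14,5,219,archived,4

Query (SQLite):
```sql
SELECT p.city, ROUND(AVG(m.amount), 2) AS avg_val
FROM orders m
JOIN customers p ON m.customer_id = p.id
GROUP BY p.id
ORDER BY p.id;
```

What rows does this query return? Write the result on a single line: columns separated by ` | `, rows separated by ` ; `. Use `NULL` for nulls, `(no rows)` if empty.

Join each orders row to its customers via customer_id.
Group joined rows by customers.id; compute ROUND(AVG(m.amount), 2) per group.
  1: ids {4, 7, 13} → ROUND(AVG(m.amount), 2)=110.67
  4: ids {2, 5, 8, 12} → ROUND(AVG(m.amount), 2)=179.25
  5: ids {10, 11, 14} → ROUND(AVG(m.amount), 2)=253.33
  12: ids {1, 3, 6, 9} → ROUND(AVG(m.amount), 2)=193

Jaipur | 110.67 ; Delhi | 179.25 ; Cairo | 253.33 ; Cairo | 193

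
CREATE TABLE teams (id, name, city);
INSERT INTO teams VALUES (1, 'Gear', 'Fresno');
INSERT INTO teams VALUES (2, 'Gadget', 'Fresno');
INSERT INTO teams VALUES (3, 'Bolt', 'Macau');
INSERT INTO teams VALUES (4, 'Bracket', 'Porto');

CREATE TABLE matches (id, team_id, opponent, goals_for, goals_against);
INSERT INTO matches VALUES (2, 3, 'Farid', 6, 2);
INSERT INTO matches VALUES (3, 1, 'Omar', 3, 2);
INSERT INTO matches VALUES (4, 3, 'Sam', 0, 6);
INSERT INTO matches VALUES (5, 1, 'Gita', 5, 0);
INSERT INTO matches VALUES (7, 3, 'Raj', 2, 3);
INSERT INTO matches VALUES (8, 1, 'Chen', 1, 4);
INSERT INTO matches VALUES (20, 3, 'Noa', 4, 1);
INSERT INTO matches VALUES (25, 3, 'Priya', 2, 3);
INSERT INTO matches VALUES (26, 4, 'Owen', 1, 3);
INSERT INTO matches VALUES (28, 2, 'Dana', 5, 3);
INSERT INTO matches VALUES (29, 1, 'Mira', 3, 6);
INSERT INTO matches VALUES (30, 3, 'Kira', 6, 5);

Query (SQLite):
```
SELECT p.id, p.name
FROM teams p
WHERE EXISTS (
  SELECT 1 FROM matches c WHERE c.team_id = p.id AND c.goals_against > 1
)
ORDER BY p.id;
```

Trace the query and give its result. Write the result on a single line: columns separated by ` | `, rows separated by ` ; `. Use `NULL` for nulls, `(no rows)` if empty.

1 | Gear ; 2 | Gadget ; 3 | Bolt ; 4 | Bracket

For each teams row, check whether any matches with matching team_id has goals_against > 1.
Keep rows where that is true.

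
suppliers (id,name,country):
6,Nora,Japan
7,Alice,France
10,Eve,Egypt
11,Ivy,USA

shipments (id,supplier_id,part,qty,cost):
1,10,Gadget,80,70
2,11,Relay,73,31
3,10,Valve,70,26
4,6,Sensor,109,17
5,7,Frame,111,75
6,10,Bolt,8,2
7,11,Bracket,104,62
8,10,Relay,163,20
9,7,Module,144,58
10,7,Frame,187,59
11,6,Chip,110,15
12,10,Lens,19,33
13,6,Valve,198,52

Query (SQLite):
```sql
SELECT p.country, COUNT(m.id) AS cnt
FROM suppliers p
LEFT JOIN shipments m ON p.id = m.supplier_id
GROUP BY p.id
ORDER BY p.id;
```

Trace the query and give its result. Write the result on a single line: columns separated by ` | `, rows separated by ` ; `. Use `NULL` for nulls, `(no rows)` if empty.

Japan | 3 ; France | 3 ; Egypt | 5 ; USA | 2

LEFT JOIN keeps every suppliers row; unmatched ones get NULL for shipments columns.
Group by suppliers.id and compute COUNT(m.id). COUNT(col) of an all-NULL group is 0.
  6: ids {4, 11, 13} → COUNT(m.id)=3
  7: ids {5, 9, 10} → COUNT(m.id)=3
  10: ids {1, 3, 6, 8, 12} → COUNT(m.id)=5
  11: ids {2, 7} → COUNT(m.id)=2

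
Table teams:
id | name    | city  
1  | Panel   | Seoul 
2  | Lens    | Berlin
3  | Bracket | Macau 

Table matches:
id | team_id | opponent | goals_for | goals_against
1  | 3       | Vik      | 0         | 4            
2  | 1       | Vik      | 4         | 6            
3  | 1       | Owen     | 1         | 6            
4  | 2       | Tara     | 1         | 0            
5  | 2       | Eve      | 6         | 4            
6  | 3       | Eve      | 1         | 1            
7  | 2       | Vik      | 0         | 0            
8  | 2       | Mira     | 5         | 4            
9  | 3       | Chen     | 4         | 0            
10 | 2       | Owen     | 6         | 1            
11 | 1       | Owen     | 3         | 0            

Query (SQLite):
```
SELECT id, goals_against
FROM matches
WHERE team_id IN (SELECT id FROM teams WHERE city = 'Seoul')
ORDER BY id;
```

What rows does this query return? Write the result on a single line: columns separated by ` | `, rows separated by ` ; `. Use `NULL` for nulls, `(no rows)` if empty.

Inner query: teams.id where city = 'Seoul'.
Outer: keep matches rows whose team_id is in that set.
Inner query → {1}

2 | 6 ; 3 | 6 ; 11 | 0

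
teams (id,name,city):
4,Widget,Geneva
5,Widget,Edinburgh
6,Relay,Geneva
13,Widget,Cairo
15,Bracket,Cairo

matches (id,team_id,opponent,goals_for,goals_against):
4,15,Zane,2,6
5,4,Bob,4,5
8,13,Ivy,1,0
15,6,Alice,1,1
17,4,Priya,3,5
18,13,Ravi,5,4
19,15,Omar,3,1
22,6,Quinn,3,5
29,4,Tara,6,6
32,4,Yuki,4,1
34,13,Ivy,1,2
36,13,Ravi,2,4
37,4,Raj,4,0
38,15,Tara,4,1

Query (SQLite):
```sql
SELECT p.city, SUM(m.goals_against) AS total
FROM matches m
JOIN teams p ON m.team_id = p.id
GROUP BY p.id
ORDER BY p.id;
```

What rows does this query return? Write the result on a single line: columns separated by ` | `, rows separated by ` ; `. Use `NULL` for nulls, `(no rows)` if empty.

Join each matches row to its teams via team_id.
Group joined rows by teams.id; compute SUM(m.goals_against) per group.
  4: ids {5, 17, 29, 32, 37} → SUM(m.goals_against)=17
  6: ids {15, 22} → SUM(m.goals_against)=6
  13: ids {8, 18, 34, 36} → SUM(m.goals_against)=10
  15: ids {4, 19, 38} → SUM(m.goals_against)=8

Geneva | 17 ; Geneva | 6 ; Cairo | 10 ; Cairo | 8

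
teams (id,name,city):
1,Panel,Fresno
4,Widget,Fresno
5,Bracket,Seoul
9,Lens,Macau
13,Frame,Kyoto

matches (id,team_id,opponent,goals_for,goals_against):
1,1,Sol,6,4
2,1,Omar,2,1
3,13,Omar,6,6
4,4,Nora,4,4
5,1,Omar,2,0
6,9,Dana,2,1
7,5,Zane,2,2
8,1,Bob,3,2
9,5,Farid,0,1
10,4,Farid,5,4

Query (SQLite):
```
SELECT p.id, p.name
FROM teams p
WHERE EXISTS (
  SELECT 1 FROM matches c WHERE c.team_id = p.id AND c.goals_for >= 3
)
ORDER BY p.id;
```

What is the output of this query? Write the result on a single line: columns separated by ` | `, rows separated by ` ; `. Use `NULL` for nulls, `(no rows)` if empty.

1 | Panel ; 4 | Widget ; 13 | Frame

For each teams row, check whether any matches with matching team_id has goals_for >= 3.
Keep rows where that is true.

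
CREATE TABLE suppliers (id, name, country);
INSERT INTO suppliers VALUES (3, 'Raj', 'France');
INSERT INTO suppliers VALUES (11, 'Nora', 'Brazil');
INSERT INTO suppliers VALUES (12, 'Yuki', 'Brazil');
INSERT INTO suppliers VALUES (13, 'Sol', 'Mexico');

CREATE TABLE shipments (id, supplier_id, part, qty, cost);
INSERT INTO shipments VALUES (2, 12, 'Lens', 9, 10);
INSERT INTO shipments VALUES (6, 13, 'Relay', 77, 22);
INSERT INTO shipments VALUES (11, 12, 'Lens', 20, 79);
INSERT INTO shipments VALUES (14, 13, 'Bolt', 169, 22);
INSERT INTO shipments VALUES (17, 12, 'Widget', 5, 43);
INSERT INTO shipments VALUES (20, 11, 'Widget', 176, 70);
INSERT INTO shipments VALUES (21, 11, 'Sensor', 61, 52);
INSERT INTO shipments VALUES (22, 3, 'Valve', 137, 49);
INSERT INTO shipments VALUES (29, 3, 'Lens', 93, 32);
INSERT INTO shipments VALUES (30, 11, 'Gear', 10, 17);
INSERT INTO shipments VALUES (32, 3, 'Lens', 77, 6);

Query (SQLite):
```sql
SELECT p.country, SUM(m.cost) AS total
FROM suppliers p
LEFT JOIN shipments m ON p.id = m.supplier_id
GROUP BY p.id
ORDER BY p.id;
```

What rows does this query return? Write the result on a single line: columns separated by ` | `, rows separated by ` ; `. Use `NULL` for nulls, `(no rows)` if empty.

France | 87 ; Brazil | 139 ; Brazil | 132 ; Mexico | 44

LEFT JOIN keeps every suppliers row; unmatched ones get NULL for shipments columns.
Group by suppliers.id and compute SUM(m.cost). SUM over an all-NULL group is NULL.
  3: ids {22, 29, 32} → SUM(m.cost)=87
  11: ids {20, 21, 30} → SUM(m.cost)=139
  12: ids {2, 11, 17} → SUM(m.cost)=132
  13: ids {6, 14} → SUM(m.cost)=44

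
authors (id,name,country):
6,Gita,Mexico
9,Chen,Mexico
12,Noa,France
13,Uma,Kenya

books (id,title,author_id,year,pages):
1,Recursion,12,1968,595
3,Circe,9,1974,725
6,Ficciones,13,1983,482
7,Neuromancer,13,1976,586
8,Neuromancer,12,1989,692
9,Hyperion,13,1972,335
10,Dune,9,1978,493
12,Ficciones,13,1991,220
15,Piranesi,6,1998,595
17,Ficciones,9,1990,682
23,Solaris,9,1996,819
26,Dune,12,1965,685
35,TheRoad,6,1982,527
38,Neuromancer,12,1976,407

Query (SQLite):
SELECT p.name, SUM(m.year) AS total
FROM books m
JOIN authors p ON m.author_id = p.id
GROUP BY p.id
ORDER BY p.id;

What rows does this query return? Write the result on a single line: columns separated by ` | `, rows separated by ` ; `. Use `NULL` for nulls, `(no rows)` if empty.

Join each books row to its authors via author_id.
Group joined rows by authors.id; compute SUM(m.year) per group.
  6: ids {15, 35} → SUM(m.year)=3980
  9: ids {3, 10, 17, 23} → SUM(m.year)=7938
  12: ids {1, 8, 26, 38} → SUM(m.year)=7898
  13: ids {6, 7, 9, 12} → SUM(m.year)=7922

Gita | 3980 ; Chen | 7938 ; Noa | 7898 ; Uma | 7922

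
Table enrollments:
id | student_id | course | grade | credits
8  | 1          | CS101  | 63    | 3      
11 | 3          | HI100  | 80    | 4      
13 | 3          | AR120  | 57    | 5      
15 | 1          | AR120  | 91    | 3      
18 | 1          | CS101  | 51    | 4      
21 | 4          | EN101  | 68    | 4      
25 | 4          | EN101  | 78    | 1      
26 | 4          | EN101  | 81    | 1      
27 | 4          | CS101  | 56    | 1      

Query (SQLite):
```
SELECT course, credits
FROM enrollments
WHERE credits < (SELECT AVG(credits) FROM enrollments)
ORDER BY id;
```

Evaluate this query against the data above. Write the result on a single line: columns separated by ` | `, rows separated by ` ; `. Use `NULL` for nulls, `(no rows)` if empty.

Scalar subquery: AVG(credits) over all enrollments rows = 2.888889 (≈; comparison uses full precision).
Keep rows where credits < that value.

EN101 | 1 ; EN101 | 1 ; CS101 | 1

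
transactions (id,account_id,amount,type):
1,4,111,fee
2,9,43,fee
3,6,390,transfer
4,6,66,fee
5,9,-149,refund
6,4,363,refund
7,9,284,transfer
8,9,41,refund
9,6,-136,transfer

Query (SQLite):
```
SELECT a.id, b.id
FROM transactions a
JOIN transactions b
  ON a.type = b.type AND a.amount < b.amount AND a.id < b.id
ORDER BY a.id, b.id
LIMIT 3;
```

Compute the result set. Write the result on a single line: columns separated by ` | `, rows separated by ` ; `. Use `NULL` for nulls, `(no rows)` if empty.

Pairs (a,b) with same type, a.amount < b.amount, a.id < b.id.
type groups: fee:{1,2,4} refund:{5,6,8} transfer:{3,7,9}
Ordered by (a.id, b.id); first 3.

2 | 4 ; 5 | 6 ; 5 | 8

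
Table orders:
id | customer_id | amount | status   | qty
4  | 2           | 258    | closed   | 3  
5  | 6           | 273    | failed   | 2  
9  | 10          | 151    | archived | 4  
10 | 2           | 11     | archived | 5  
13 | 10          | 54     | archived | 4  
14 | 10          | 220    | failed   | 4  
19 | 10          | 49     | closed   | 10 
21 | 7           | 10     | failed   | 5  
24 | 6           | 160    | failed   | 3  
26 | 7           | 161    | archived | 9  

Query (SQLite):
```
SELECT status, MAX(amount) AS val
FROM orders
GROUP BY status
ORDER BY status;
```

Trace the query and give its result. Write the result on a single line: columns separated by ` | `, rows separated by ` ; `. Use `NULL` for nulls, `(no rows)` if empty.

archived | 161 ; closed | 258 ; failed | 273

Partition orders by status; compute MAX(amount) within each group.
  archived: ids {9, 10, 13, 26} → MAX(amount)=161
  closed: ids {4, 19} → MAX(amount)=258
  failed: ids {5, 14, 21, 24} → MAX(amount)=273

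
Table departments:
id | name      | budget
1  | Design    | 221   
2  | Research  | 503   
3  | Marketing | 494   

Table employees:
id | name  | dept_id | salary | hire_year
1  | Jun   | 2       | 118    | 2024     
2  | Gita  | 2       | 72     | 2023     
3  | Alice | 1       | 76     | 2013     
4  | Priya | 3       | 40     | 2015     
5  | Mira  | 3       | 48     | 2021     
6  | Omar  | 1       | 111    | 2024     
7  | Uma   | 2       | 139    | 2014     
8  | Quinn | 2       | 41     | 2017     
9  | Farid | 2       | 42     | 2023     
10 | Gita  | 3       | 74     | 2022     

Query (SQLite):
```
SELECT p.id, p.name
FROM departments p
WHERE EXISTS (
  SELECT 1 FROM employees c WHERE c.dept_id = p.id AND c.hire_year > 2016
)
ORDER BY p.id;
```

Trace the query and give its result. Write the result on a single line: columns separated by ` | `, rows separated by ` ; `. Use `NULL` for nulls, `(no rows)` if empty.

1 | Design ; 2 | Research ; 3 | Marketing

For each departments row, check whether any employees with matching dept_id has hire_year > 2016.
Keep rows where that is true.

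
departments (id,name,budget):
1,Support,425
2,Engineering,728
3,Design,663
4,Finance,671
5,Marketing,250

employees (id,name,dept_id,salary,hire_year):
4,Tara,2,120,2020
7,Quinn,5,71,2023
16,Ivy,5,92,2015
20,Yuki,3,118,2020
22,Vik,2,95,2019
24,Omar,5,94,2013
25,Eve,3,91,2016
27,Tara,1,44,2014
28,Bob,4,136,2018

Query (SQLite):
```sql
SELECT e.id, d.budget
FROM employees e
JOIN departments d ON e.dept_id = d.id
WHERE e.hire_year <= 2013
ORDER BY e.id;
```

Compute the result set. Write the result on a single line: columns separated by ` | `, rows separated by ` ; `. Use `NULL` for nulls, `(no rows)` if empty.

Each employees row matches the departments row where dept_id = departments.id.
Then keep rows with e.hire_year <= 2013.

24 | 250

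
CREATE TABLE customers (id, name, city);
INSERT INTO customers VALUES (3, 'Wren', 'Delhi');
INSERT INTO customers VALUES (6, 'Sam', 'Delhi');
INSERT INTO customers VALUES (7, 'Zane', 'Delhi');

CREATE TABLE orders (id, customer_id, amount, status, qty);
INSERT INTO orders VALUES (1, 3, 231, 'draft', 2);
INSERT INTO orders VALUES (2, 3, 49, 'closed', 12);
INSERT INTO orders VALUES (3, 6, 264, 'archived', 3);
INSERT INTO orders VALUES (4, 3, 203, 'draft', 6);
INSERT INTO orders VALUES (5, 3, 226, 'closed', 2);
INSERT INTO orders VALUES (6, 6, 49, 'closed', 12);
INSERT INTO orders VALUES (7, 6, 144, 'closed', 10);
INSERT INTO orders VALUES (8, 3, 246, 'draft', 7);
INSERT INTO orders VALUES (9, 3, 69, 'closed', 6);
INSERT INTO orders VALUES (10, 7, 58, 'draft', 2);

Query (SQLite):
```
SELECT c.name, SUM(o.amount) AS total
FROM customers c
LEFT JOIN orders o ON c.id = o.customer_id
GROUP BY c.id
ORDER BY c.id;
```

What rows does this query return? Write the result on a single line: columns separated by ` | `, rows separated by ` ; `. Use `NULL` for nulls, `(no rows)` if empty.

LEFT JOIN keeps every customers row; unmatched ones get NULL for orders columns.
Group by customers.id and compute SUM(o.amount). SUM over an all-NULL group is NULL.
  3: ids {1, 2, 4, 5, 8, 9} → SUM(o.amount)=1024
  6: ids {3, 6, 7} → SUM(o.amount)=457
  7: ids {10} → SUM(o.amount)=58

Wren | 1024 ; Sam | 457 ; Zane | 58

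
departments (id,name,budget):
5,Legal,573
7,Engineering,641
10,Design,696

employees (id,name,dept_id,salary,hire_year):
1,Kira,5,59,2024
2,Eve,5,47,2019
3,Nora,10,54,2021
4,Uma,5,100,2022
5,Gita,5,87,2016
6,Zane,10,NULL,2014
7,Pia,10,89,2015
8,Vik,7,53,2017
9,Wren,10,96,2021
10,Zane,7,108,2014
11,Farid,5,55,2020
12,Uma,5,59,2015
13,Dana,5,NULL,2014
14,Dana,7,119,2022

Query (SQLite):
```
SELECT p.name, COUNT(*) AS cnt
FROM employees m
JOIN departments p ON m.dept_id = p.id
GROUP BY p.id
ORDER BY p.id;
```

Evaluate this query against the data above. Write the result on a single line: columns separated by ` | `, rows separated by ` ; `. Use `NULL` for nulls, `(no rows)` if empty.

Join each employees row to its departments via dept_id.
Group joined rows by departments.id; compute COUNT(*) per group.
  5: ids {1, 2, 4, 5, 11, 12, 13} → COUNT(*)=7
  7: ids {8, 10, 14} → COUNT(*)=3
  10: ids {3, 6, 7, 9} → COUNT(*)=4

Legal | 7 ; Engineering | 3 ; Design | 4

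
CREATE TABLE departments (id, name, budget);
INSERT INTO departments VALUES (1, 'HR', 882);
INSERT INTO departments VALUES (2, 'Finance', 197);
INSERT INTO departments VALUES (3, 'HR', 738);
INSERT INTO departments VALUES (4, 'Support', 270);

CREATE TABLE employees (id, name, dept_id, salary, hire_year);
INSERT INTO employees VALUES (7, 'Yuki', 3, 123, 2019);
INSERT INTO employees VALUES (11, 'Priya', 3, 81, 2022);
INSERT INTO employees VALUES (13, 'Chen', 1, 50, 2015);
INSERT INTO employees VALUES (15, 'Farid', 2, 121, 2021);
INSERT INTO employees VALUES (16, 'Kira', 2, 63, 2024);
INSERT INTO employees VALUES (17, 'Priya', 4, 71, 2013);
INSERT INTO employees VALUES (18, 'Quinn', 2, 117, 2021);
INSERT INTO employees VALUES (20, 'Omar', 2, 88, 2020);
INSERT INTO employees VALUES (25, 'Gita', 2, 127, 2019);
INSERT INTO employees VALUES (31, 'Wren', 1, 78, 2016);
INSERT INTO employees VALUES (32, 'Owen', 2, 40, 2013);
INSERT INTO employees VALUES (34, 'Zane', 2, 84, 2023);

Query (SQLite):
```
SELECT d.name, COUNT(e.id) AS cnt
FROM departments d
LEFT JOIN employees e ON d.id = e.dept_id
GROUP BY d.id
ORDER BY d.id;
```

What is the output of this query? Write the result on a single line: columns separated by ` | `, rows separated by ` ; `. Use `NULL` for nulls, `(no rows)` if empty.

LEFT JOIN keeps every departments row; unmatched ones get NULL for employees columns.
Group by departments.id and compute COUNT(e.id). COUNT(col) of an all-NULL group is 0.
  1: ids {13, 31} → COUNT(e.id)=2
  2: ids {15, 16, 18, 20, 25, 32, 34} → COUNT(e.id)=7
  3: ids {7, 11} → COUNT(e.id)=2
  4: ids {17} → COUNT(e.id)=1

HR | 2 ; Finance | 7 ; HR | 2 ; Support | 1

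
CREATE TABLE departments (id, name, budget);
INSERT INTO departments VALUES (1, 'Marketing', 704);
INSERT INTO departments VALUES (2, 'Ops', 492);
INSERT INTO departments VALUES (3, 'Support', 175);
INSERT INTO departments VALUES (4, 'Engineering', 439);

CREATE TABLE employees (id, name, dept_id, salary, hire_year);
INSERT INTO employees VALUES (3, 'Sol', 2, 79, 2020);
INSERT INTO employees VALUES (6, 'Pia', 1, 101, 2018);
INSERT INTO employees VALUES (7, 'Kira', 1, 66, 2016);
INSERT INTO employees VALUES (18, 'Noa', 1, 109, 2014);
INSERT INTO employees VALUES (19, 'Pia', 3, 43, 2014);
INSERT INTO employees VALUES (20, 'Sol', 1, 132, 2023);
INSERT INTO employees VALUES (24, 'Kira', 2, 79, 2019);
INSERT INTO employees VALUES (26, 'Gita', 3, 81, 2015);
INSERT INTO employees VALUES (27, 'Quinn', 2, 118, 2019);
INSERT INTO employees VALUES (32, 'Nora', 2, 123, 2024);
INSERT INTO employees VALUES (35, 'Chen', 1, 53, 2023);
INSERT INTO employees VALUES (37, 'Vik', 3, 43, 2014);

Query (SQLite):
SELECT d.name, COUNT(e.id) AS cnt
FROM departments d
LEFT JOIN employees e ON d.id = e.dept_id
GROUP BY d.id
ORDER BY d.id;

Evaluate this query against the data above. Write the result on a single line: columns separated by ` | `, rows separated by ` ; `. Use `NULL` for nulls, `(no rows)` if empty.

Marketing | 5 ; Ops | 4 ; Support | 3 ; Engineering | 0

LEFT JOIN keeps every departments row; unmatched ones get NULL for employees columns.
Group by departments.id and compute COUNT(e.id). COUNT(col) of an all-NULL group is 0.
  1: ids {6, 7, 18, 20, 35} → COUNT(e.id)=5
  2: ids {3, 24, 27, 32} → COUNT(e.id)=4
  3: ids {19, 26, 37} → COUNT(e.id)=3
  4: ids {—} → COUNT(e.id)=0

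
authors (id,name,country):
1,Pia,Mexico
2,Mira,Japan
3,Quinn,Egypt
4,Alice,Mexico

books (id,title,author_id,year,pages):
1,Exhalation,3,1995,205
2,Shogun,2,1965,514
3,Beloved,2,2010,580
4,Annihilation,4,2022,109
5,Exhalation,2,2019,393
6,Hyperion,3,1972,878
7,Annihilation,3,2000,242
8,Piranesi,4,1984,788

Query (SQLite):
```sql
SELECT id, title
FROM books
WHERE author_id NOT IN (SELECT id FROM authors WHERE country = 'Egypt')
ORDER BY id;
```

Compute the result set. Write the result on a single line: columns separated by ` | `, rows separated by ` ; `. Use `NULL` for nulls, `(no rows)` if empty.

Inner query: authors.id where country = 'Egypt'.
Outer: keep books rows whose author_id is not in that set.
Inner query → {3}

2 | Shogun ; 3 | Beloved ; 4 | Annihilation ; 5 | Exhalation ; 8 | Piranesi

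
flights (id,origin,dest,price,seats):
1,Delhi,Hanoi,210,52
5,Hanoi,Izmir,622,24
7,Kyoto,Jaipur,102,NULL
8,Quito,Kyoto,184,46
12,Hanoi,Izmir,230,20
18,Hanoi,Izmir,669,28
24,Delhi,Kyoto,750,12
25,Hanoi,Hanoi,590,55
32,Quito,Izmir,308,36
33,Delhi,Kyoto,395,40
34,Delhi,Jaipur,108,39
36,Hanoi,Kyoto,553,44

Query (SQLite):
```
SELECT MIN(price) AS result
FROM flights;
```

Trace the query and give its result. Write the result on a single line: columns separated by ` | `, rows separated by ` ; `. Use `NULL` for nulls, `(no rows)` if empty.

102

All price values: [210, 622, 102, 184, 230, 669, 750, 590, 308, 395, 108, 553].
MIN of non-NULL values = 102.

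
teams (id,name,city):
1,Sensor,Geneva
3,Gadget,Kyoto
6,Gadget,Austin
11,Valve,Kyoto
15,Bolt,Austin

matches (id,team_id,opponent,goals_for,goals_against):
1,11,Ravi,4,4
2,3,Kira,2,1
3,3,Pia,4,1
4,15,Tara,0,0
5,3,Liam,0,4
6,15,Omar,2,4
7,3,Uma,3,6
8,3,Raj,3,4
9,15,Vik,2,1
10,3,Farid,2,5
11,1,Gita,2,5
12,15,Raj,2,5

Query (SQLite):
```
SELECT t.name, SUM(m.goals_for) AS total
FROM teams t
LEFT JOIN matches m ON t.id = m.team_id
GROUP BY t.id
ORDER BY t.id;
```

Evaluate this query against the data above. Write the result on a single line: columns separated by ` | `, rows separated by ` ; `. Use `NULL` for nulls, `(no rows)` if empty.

Sensor | 2 ; Gadget | 14 ; Gadget | NULL ; Valve | 4 ; Bolt | 6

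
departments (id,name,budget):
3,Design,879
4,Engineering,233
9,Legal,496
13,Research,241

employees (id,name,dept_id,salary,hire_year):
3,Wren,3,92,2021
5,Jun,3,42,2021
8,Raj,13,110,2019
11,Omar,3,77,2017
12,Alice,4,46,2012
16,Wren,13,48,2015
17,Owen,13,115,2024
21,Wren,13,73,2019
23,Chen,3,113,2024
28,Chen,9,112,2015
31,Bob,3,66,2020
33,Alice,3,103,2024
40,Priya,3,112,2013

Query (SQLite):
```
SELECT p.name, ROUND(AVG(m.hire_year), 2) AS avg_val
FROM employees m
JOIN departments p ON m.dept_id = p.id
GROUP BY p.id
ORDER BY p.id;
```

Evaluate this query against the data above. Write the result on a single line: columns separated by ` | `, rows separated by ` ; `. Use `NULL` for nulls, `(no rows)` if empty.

Design | 2020 ; Engineering | 2012 ; Legal | 2015 ; Research | 2019.25

Join each employees row to its departments via dept_id.
Group joined rows by departments.id; compute ROUND(AVG(m.hire_year), 2) per group.
  3: ids {3, 5, 11, 23, 31, 33, 40} → ROUND(AVG(m.hire_year), 2)=2020
  4: ids {12} → ROUND(AVG(m.hire_year), 2)=2012
  9: ids {28} → ROUND(AVG(m.hire_year), 2)=2015
  13: ids {8, 16, 17, 21} → ROUND(AVG(m.hire_year), 2)=2019.25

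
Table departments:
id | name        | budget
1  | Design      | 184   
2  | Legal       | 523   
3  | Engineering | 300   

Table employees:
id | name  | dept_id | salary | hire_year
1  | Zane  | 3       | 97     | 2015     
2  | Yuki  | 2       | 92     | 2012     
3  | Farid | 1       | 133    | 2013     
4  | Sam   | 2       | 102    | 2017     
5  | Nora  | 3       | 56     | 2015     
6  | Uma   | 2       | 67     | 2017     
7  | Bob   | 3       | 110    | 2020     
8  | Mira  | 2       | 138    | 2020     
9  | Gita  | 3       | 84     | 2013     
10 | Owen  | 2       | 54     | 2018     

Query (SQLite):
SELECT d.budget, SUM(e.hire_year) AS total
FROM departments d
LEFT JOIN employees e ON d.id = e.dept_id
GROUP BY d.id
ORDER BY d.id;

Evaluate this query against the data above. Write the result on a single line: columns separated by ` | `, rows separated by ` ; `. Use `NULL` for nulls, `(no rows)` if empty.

LEFT JOIN keeps every departments row; unmatched ones get NULL for employees columns.
Group by departments.id and compute SUM(e.hire_year). SUM over an all-NULL group is NULL.
  1: ids {3} → SUM(e.hire_year)=2013
  2: ids {2, 4, 6, 8, 10} → SUM(e.hire_year)=10084
  3: ids {1, 5, 7, 9} → SUM(e.hire_year)=8063

184 | 2013 ; 523 | 10084 ; 300 | 8063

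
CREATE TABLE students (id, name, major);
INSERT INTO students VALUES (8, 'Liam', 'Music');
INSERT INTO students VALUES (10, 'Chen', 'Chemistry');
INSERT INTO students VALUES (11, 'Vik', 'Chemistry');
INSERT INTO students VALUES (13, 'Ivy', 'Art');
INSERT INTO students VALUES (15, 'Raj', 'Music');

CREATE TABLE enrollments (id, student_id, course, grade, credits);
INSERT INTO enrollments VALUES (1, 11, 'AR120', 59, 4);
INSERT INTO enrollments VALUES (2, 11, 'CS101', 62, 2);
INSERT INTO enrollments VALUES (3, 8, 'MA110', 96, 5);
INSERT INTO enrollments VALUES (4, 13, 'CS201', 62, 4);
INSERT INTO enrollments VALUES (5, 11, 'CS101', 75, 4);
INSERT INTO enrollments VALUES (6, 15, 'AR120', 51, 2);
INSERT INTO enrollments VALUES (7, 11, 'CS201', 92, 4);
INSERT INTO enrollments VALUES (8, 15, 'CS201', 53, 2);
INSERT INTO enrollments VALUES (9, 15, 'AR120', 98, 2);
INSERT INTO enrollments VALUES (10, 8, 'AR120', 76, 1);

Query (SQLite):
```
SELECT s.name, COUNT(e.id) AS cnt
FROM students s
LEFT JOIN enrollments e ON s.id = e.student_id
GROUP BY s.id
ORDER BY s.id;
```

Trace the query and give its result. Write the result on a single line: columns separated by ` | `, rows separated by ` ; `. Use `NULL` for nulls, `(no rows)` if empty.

Liam | 2 ; Chen | 0 ; Vik | 4 ; Ivy | 1 ; Raj | 3

LEFT JOIN keeps every students row; unmatched ones get NULL for enrollments columns.
Group by students.id and compute COUNT(e.id). COUNT(col) of an all-NULL group is 0.
  8: ids {3, 10} → COUNT(e.id)=2
  10: ids {—} → COUNT(e.id)=0
  11: ids {1, 2, 5, 7} → COUNT(e.id)=4
  13: ids {4} → COUNT(e.id)=1
  15: ids {6, 8, 9} → COUNT(e.id)=3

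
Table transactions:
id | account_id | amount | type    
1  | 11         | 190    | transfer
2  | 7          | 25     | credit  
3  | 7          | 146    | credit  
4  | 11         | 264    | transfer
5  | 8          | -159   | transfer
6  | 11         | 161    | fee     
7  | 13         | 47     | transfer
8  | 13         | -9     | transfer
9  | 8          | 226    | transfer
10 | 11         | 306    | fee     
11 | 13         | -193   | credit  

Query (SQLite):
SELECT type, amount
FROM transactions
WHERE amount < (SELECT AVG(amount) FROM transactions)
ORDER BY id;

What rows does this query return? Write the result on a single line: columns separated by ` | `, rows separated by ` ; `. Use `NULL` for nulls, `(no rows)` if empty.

Scalar subquery: AVG(amount) over all transactions rows = 91.272727 (≈; comparison uses full precision).
Keep rows where amount < that value.

credit | 25 ; transfer | -159 ; transfer | 47 ; transfer | -9 ; credit | -193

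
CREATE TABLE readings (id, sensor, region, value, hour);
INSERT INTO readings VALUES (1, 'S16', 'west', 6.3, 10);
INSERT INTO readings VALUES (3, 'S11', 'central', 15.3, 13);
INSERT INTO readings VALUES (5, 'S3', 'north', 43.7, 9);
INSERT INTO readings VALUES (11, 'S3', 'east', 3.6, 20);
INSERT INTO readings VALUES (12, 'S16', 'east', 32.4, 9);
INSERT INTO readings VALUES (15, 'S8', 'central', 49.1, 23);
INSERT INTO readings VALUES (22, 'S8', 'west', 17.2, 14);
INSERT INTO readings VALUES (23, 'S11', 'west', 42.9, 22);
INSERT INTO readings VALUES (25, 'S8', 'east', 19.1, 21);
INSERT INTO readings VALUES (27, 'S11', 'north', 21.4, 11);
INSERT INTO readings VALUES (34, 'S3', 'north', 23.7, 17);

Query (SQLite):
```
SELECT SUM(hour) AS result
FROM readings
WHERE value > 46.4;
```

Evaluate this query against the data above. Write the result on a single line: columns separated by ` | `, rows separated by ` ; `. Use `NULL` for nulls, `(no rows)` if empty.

Rows where value > 46.4 → hour values: [23].
SUM of non-NULL values = 23.

23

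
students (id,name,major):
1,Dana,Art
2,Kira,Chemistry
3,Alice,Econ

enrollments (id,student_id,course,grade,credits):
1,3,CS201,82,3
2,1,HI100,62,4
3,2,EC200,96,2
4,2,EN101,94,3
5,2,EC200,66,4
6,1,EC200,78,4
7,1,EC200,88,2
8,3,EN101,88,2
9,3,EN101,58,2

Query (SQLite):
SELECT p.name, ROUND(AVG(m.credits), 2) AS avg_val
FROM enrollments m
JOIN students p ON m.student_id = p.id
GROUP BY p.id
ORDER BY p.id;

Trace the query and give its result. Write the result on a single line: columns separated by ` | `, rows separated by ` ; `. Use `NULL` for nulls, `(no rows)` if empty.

Join each enrollments row to its students via student_id.
Group joined rows by students.id; compute ROUND(AVG(m.credits), 2) per group.
  1: ids {2, 6, 7} → ROUND(AVG(m.credits), 2)=3.33
  2: ids {3, 4, 5} → ROUND(AVG(m.credits), 2)=3
  3: ids {1, 8, 9} → ROUND(AVG(m.credits), 2)=2.33

Dana | 3.33 ; Kira | 3 ; Alice | 2.33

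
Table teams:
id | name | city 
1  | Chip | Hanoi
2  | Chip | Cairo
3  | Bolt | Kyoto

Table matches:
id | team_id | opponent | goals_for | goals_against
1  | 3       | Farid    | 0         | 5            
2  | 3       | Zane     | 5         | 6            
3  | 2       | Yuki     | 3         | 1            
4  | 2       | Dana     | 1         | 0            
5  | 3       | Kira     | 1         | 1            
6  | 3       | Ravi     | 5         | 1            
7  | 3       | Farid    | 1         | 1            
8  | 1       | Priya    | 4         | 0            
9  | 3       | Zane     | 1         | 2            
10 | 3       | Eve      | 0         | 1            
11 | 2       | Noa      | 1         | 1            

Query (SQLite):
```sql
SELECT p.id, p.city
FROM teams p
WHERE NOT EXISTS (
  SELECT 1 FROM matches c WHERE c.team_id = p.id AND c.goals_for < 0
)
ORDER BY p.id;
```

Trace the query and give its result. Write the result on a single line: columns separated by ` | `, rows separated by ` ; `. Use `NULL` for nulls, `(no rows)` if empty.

1 | Hanoi ; 2 | Cairo ; 3 | Kyoto

For each teams row, check whether any matches with matching team_id has goals_for < 0.
Keep rows where that is false.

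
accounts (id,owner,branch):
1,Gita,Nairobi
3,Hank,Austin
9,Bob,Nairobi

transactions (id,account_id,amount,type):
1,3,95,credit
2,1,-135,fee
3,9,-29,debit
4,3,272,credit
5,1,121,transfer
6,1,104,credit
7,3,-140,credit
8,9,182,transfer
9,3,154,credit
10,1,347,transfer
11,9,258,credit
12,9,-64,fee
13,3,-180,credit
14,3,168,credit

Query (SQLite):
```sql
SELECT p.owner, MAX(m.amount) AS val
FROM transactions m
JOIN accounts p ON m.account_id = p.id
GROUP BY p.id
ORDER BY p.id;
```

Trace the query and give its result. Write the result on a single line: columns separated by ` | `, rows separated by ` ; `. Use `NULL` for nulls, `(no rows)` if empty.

Gita | 347 ; Hank | 272 ; Bob | 258

Join each transactions row to its accounts via account_id.
Group joined rows by accounts.id; compute MAX(m.amount) per group.
  1: ids {2, 5, 6, 10} → MAX(m.amount)=347
  3: ids {1, 4, 7, 9, 13, 14} → MAX(m.amount)=272
  9: ids {3, 8, 11, 12} → MAX(m.amount)=258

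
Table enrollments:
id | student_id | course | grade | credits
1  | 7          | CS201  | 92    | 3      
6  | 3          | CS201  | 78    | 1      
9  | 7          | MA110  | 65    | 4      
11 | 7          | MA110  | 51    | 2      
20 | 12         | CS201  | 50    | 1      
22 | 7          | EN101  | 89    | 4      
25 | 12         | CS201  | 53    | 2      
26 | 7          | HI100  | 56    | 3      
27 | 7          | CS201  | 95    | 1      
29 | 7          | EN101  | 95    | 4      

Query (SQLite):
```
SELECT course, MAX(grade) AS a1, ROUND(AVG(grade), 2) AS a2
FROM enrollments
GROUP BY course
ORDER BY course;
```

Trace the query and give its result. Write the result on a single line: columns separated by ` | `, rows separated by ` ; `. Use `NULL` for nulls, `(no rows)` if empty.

CS201 | 95 | 73.6 ; EN101 | 95 | 92 ; HI100 | 56 | 56 ; MA110 | 65 | 58

Group enrollments by course.
Per group compute: MAX(grade), ROUND(AVG(grade), 2).
  CS201: ids {1, 6, 20, 25, 27} → MAX(grade)=95, ROUND(AVG(grade), 2)=73.6
  EN101: ids {22, 29} → MAX(grade)=95, ROUND(AVG(grade), 2)=92
  HI100: ids {26} → MAX(grade)=56, ROUND(AVG(grade), 2)=56
  MA110: ids {9, 11} → MAX(grade)=65, ROUND(AVG(grade), 2)=58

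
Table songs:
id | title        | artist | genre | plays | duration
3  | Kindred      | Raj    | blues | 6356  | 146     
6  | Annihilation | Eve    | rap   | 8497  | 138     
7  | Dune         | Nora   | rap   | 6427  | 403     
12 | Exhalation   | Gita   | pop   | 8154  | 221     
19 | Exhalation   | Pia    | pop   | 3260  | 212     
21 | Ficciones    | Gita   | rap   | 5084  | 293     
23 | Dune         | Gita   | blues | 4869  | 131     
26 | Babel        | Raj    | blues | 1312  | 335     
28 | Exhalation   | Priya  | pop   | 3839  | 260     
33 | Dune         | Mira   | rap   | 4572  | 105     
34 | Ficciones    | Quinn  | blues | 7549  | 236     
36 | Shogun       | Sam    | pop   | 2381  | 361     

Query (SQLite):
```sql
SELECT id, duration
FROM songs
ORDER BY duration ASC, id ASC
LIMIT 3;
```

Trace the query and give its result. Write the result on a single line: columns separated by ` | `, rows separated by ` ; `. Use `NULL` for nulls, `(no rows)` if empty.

33 | 105 ; 23 | 131 ; 6 | 138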